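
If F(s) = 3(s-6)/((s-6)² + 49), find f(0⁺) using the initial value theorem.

f(0⁺) = lim_{s→∞} sF(s) = lim_{s→∞} 3s(s-6)/((s-6)² + 49) = 3

Final answer: 3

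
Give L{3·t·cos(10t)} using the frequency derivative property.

L{cos(10t)} = s/(s² + 100). Derivative: d/ds[s/(s² + 100)] = [(s² + 100) - s·2s]/(s² + 100)² = (100 - s²)/(s² + 100)². So L{t·cos(10t)} = -F'(s) = (s² - 100)/(s² + 100)². Then L{3·t·cos(10t)} = 3·(s² - 100)/(s² + 100)²

Final answer: 3·(s² - 100)/(s² + 100)²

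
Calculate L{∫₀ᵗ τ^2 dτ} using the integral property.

L{∫₀ᵗ f(τ)dτ} = F(s)/s with f(t) = t^2. F(s) = 2/s^3, so L{∫₀ᵗ τ^2 dτ} = (2/s^3)/s = 2/s^4. (Check: ∫₀ᵗ τ^2 dτ = t^3/3.)

Final answer: 2/s^4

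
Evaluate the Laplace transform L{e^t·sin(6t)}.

L{e^(at)·sin(ωt)} = ω/((s-a)² + ω²), so L{e^t·sin(6t)} = 6/((s-1)² + 36)

Final answer: 6/((s-1)² + 36)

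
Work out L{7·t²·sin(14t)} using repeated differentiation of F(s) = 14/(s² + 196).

F(s) = 14/(s² + 196). F'(s) = -28s/(s² + 196)². F''(s) = -28(196 - 3s²)/(s² + 196)³ = (84s² - 5488)/(s² + 196)³. So L{t²·sin(14t)} = (-1)² F''(s) = (84s² - 5488)/(s² + 196)³. Then L{7·t²·sin(14t)} = 7·(84s² - 5488)/(s² + 196)³ = (588s² - 38416)/(s² + 196)³

Final answer: (588s² - 38416)/(s² + 196)³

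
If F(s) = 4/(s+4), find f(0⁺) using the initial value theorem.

f(0⁺) = lim_{s→∞} s·4/(s+4) = lim_{s→∞} 4s/(s+4) = 4

Final answer: 4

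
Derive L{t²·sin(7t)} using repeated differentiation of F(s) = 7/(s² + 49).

F(s) = 7/(s² + 49). F'(s) = -14s/(s² + 49)². F''(s) = -14(49 - 3s²)/(s² + 49)³ = (42s² - 686)/(s² + 49)³. So L{t²·sin(7t)} = (-1)² F''(s) = (42s² - 686)/(s² + 49)³

Final answer: (42s² - 686)/(s² + 49)³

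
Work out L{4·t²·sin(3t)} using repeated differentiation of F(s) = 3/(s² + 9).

F(s) = 3/(s² + 9). F'(s) = -6s/(s² + 9)². F''(s) = -6(9 - 3s²)/(s² + 9)³ = (18s² - 54)/(s² + 9)³. So L{t²·sin(3t)} = (-1)² F''(s) = (18s² - 54)/(s² + 9)³. Then L{4·t²·sin(3t)} = 4·(18s² - 54)/(s² + 9)³ = (72s² - 216)/(s² + 9)³

Final answer: (72s² - 216)/(s² + 9)³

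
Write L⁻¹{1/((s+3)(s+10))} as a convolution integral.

1/((s+3)(s+10)) = (1/(s+3))·(1/(s+10)) = L{e^(-3t)}·L{e^(-10t)}. So f(t) = e^(-3t)*e^(-10t) = ∫₀ᵗ e^(-3τ)·e^(-10(t-τ)) dτ

Final answer: ∫₀ᵗ e^(-3τ)·e^(-10(t-τ)) dτ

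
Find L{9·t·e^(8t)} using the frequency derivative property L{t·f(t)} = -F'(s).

L{e^(8t)} = 1/(s-8). By frequency derivative: L{t·e^(8t)} = -d/ds[1/(s-8)] = -(-1)/(s-8)² = 1/(s-8)². Then L{9·t·e^(8t)} = 9·1/(s-8)² = 9/(s-8)²

Final answer: 9/(s-8)²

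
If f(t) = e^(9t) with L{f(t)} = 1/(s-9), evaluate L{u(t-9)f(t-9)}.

Time shift theorem: L{u(t-a)f(t-a)} = e^(-as)F(s). Here a=9, F(s) = 1/(s-9), so L{u(t-9)f(t-9)} = e^(-9s)·1/(s-9)

Final answer: e^(-9s)·1/(s-9)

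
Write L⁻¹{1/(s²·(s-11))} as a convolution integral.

1/(s²·(s-11)) = (1/s^2)·(1/(s-11)) = L{t}·L{e^(11t)}. So f(t) = t*e^(11t) = ∫₀ᵗ τ·e^(11(t-τ)) dτ

Final answer: ∫₀ᵗ τ·e^(11(t-τ)) dτ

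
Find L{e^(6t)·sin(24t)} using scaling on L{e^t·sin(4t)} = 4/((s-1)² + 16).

Scaling with a=6: L{e^(6t)·sin(24t)} = (1/6) · 4/((s/6-1)² + 16). Simplifying: 24/((s-6)² + 576)

Final answer: 24/((s-6)² + 576)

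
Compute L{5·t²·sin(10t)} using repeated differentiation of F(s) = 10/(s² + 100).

F(s) = 10/(s² + 100). F'(s) = -20s/(s² + 100)². F''(s) = -20(100 - 3s²)/(s² + 100)³ = (60s² - 2000)/(s² + 100)³. So L{t²·sin(10t)} = (-1)² F''(s) = (60s² - 2000)/(s² + 100)³. Then L{5·t²·sin(10t)} = 5·(60s² - 2000)/(s² + 100)³ = (300s² - 10000)/(s² + 100)³

Final answer: (300s² - 10000)/(s² + 100)³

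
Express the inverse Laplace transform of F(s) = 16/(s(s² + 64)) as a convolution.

16/(s(s² + 64)) = (1/s)·(16/(s² + 64)) = L{1}·L{2·sin(8t)}. So f(t) = 1*(2·sin(8t)) = ∫₀ᵗ 2·sin(8τ) dτ

Final answer: ∫₀ᵗ 2·sin(8τ) dτ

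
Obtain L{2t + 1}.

L{2t + 1} = 2·L{t} + L{1} = 2/s² + 1/s

Final answer: 2/s² + 1/s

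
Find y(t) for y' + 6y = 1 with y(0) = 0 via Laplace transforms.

sY + 6Y = 1/s. Y = 1/(s(s+6)). Partial fractions: Y = 1/6/s - 1/6/(s+6)

Final answer: y(t) = 1/6(1 - e^(-6t))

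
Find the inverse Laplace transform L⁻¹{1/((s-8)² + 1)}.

Using frequency shift, L⁻¹{1/((s-8)² + 1)} = e^(8t)·sin(t)

Final answer: e^(8t)·sin(t)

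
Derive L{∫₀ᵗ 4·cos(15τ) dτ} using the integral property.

L{∫₀ᵗ f(τ)dτ} = F(s)/s with F(s) = 4s/(s² + 225), so the result is (4s/(s² + 225))/s = 4/(s² + 225)

Final answer: 4/(s² + 225)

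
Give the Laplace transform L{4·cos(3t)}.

L{cos(ωt)} = s/(s² + ω²), so L{cos(3t)} = s/(s² + 9). Then L{4·cos(3t)} = 4·s/(s² + 9) = 4s/(s² + 9)

Final answer: 4s/(s² + 9)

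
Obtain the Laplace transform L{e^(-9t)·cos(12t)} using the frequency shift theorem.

Frequency shift: L{e^(at)f(t)} = F(s-a). L{e^(-9t)·cos(12t)} = (s+9)/((s+9)² + 144)

Final answer: (s+9)/((s+9)² + 144)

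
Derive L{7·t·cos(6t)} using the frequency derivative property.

L{cos(6t)} = s/(s² + 36). Derivative: d/ds[s/(s² + 36)] = [(s² + 36) - s·2s]/(s² + 36)² = (36 - s²)/(s² + 36)². So L{t·cos(6t)} = -F'(s) = (s² - 36)/(s² + 36)². Then L{7·t·cos(6t)} = 7·(s² - 36)/(s² + 36)²

Final answer: 7·(s² - 36)/(s² + 36)²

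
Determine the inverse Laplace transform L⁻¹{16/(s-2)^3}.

L⁻¹{n!/(s-a)^(n+1)} = t^n·e^(at) with n=2, a=2. So L⁻¹{2/(s-2)^3} = t^2·e^(2t), and L⁻¹{16/(s-2)^3} = (16/2)·t^2·e^(2t) = 8·t^2·e^(2t)

Final answer: 8·t^2·e^(2t)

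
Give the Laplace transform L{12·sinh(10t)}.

L{sinh(ωt)} = ω/(s² - ω²), so L{sinh(10t)} = 10/(s² - 100). Then L{12·sinh(10t)} = 12·10/(s² - 100) = 120/(s² - 100)

Final answer: 120/(s² - 100)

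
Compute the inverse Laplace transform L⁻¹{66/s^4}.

L⁻¹{n!/s^(n+1)} = t^n with n=3. So L⁻¹{6/s^4} = t^3, and L⁻¹{66/s^4} = (66/6)·t^3 = 11·t^3

Final answer: 11·t^3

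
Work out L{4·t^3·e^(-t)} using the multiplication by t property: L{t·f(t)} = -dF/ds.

Using L{t^n·e^(at)} = n!/(s-a)^(n+1), L{t^3·e^(-t)} = 6/(s+1)^4, so L{4·t^3·e^(-t)} = 4·6/(s+1)^4 = 24/(s+1)^4

Final answer: 24/(s+1)^4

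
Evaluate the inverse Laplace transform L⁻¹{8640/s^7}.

L⁻¹{n!/s^(n+1)} = t^n with n=6. So L⁻¹{720/s^7} = t^6, and L⁻¹{8640/s^7} = (8640/720)·t^6 = 12·t^6

Final answer: 12·t^6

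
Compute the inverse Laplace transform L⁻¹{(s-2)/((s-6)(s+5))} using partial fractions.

Using partial fractions, f(t) = (4e^(6t) + 7e^(-5t))/11

Final answer: (4e^(6t) + 7e^(-5t))/11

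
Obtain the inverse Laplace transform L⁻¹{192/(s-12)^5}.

L⁻¹{n!/(s-a)^(n+1)} = t^n·e^(at) with n=4, a=12. So L⁻¹{24/(s-12)^5} = t^4·e^(12t), and L⁻¹{192/(s-12)^5} = (192/24)·t^4·e^(12t) = 8·t^4·e^(12t)

Final answer: 8·t^4·e^(12t)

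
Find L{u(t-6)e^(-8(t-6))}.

u(t-a)f(t-a) with f(t)=e^(-8t). L{e^(-8t)} = 1/(s+8). By time shift: e^(-6s)/(s+8)

Final answer: e^(-6s)/(s+8)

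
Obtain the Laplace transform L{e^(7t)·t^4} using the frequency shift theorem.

L{e^(at)·t^n} = n!/(s-a)^(n+1), so L{e^(7t)·t^4} = 24/(s-7)^5

Final answer: 24/(s-7)^5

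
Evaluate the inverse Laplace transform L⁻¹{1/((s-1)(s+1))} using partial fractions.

Decompose: A/(s-1) + B/(s+1). A = 1/2, B = -1/2. f(t) = (e^t - e^(-t))/2

Final answer: (e^t - e^(-t))/2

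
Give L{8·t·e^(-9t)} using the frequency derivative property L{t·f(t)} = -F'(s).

L{e^(-9t)} = 1/(s+9). By frequency derivative: L{t·e^(-9t)} = -d/ds[1/(s+9)] = -(-1)/(s+9)² = 1/(s+9)². Then L{8·t·e^(-9t)} = 8·1/(s+9)² = 8/(s+9)²

Final answer: 8/(s+9)²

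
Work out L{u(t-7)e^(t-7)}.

u(t-a)f(t-a) with f(t)=e^t. L{e^t} = 1/(s-1). By time shift: e^(-7s)/(s-1)

Final answer: e^(-7s)/(s-1)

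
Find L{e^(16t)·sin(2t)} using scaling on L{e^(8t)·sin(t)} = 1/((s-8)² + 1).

Scaling with a=2: L{e^(16t)·sin(2t)} = (1/2) · 1/((s/2-8)² + 1). Simplifying: 2/((s-16)² + 4)

Final answer: 2/((s-16)² + 4)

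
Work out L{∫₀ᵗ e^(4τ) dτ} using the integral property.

L{∫₀ᵗ f(τ)dτ} = F(s)/s with F(s) = 1/(s-4), so L{∫₀ᵗ e^(4τ) dτ} = 1/(s(s-4))

Final answer: 1/(s(s-4))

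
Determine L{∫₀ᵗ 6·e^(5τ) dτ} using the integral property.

L{∫₀ᵗ f(τ)dτ} = F(s)/s with F(s) = 6/(s-5), so L{∫₀ᵗ 6·e^(5τ) dτ} = 6/(s(s-5))

Final answer: 6/(s(s-5))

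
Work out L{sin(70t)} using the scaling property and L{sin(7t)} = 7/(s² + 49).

Using L{f(at)} = (1/a)F(s/a) with a=10: L{sin(70t)} = (1/10) · 7/((s/10)² + 49) = (1/10) · 7·100/(s² + 4900) = 70/(s² + 4900)

Final answer: 70/(s² + 4900)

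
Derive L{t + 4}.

L{t + 4} = L{t} + 4·L{1} = 1/s² + 4/s

Final answer: 1/s² + 4/s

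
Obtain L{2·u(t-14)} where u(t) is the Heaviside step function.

L{u(t-a)} = e^(-as)/s. Here a=14, so L{u(t-14)} = e^(-14s)/s, and L{2·u(t-14)} = 2·e^(-14s)/s

Final answer: 2·e^(-14s)/s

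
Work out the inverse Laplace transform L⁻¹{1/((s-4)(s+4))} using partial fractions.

Decompose: A/(s-4) + B/(s+4). A = 1/8, B = -1/8. f(t) = (e^(4t) - e^(-4t))/8

Final answer: (e^(4t) - e^(-4t))/8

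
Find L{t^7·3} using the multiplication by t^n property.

L{3} = 3/s. d^1/ds^1[1/s] = -1/s². d^2/ds^2[1/s] = 2/s^3. d^3/ds^3[1/s] = -6/s^4. d^4/ds^4[1/s] = 24/s^5. d^5/ds^5[1/s] = -120/s^6. d^6/ds^6[1/s] = 720/s^7. d^7/ds^7[1/s] = -5040/s^8. So L{t^7} = (-1)^{7}·-5040/s^8 = 5040/s^8. Then L{t^7·3} = 3·5040/s^8 = 15120/s^8

Final answer: 15120/s^8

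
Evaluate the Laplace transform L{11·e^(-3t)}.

L{e^(at)} = 1/(s-a), so L{e^(-3t)} = 1/(s+3). Then L{11·e^(-3t)} = 11/(s+3)

Final answer: 11/(s+3)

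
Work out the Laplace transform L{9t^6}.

L{9t^6} = 9 · L{t^6} = 9 · 720/s^7 = 6480/s^7

Final answer: 6480/s^7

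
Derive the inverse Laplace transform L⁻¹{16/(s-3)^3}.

L⁻¹{n!/(s-a)^(n+1)} = t^n·e^(at) with n=2, a=3. So L⁻¹{2/(s-3)^3} = t^2·e^(3t), and L⁻¹{16/(s-3)^3} = (16/2)·t^2·e^(3t) = 8·t^2·e^(3t)

Final answer: 8·t^2·e^(3t)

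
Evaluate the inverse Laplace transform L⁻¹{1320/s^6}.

L⁻¹{n!/s^(n+1)} = t^n with n=5. So L⁻¹{120/s^6} = t^5, and L⁻¹{1320/s^6} = (1320/120)·t^5 = 11·t^5

Final answer: 11·t^5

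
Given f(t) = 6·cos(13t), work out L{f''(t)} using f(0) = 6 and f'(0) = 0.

F(s) = 6s/(s² + 169). L{f''(t)} = s²F(s) - sf(0) - f'(0) = 6s³/(s² + 169) - 6s = (6s³ - 6s(s² + 169))/(s² + 169) = -1014s/(s² + 169)

Final answer: -1014s/(s² + 169)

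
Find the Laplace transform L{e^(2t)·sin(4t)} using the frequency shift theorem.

Frequency shift: L{e^(at)f(t)} = F(s-a). L{e^(2t)·sin(4t)} = 4/((s-2)² + 16)

Final answer: 4/((s-2)² + 16)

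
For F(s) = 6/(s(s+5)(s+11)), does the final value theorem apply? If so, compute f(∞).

Poles of sF(s) = 6/((s+5)(s+11)) are at s = -5 and s = -11, both in the left half-plane. Theorem applies. f(∞) = lim_{s→0} sF(s) = 6/(5·11) = 6/55

Final answer: 6/55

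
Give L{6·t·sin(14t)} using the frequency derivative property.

L{sin(14t)} = 14/(s² + 196). By L{t·f(t)} = -F'(s): -d/ds[14/(s² + 196)] = -(14)·(-2s)/(s² + 196)² = 28s/(s² + 196)². Then L{6·t·sin(14t)} = 6·28s/(s² + 196)² = 168s/(s² + 196)²

Final answer: 168s/(s² + 196)²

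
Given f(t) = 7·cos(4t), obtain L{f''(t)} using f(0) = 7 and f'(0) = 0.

F(s) = 7s/(s² + 16). L{f''(t)} = s²F(s) - sf(0) - f'(0) = 7s³/(s² + 16) - 7s = (7s³ - 7s(s² + 16))/(s² + 16) = -112s/(s² + 16)

Final answer: -112s/(s² + 16)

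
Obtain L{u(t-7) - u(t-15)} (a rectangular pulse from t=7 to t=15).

L{u(t-a)} = e^(-as)/s. L{u(t-7) - u(t-15)} = (e^(-7s) - e^(-15s))/s

Final answer: (e^(-7s) - e^(-15s))/s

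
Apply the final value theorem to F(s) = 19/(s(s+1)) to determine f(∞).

f(∞) = lim_{s→0} s·19/(s(s+1)) = lim_{s→0} 19/(s+1) = 19/1 = 19

Final answer: 19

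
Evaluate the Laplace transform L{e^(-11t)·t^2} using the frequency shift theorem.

L{e^(at)·t^n} = n!/(s-a)^(n+1), so L{e^(-11t)·t^2} = 2/(s+11)^3

Final answer: 2/(s+11)^3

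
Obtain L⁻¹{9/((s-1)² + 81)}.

Form: b/((s-a)² + b²) → e^(at)sin(bt). With a=1, b=9

Final answer: e^t·sin(9t)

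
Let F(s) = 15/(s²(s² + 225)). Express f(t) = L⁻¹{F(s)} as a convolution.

15/(s²(s² + 225)) = (1/s²)·(15/(s² + 225)) = L{t}·L{sin(15t)}. So f(t) = t*(sin(15t)) = ∫₀ᵗ τ·sin(15(t-τ)) dτ

Final answer: ∫₀ᵗ τ·sin(15(t-τ)) dτ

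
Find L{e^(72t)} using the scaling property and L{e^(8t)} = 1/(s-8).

Using L{f(at)} = (1/a)F(s/a) with a=9 and f(t) = e^(8t): L{e^(72t)} = (1/9) · 1/((s/9)-8) = (1/9) · 9/(s-72) = 1/(s-72)

Final answer: 1/(s-72)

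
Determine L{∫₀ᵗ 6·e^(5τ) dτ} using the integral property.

L{∫₀ᵗ f(τ)dτ} = F(s)/s with F(s) = 6/(s-5), so L{∫₀ᵗ 6·e^(5τ) dτ} = 6/(s(s-5))

Final answer: 6/(s(s-5))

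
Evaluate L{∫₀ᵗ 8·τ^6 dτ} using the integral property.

L{∫₀ᵗ f(τ)dτ} = F(s)/s with f(t) = 8t^6. F(s) = 5760/s^7, so L{∫₀ᵗ 8·τ^6 dτ} = (5760/s^7)/s = 5760/s^8. (Check: ∫₀ᵗ 8·τ^6 dτ = 8t^7/7.)

Final answer: 5760/s^8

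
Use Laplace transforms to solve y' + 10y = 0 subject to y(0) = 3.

L{y'} + 10L{y} = 0. sY - 3 + 10Y = 0. Y(s+10) = 3. Y = 3/(s+10)

Final answer: y(t) = 3e^(-10t)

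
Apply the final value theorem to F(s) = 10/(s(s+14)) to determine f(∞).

f(∞) = lim_{s→0} s·10/(s(s+14)) = lim_{s→0} 10/(s+14) = 10/14 = 5/7

Final answer: 5/7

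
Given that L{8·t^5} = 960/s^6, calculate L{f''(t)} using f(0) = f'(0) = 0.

L{f''(t)} = s²F(s) - sf(0) - f'(0) = s²·960/s^6 - 0 - 0 = 960/s^4

Final answer: 960/s^4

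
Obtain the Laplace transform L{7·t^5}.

L{t^n} = n!/s^(n+1), so L{t^5} = 120/s^6. Then L{7·t^5} = 7·120/s^6 = 840/s^6

Final answer: 840/s^6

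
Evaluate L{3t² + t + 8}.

L{3t² + t + 8} = 3·2/s³ + 1/s² + 8/s = 6/s³ + 1/s² + 8/s

Final answer: 6/s³ + 1/s² + 8/s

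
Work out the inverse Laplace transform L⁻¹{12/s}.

L⁻¹{c/s} = c, so L⁻¹{12/s} = 12

Final answer: 12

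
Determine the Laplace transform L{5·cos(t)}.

L{cos(ωt)} = s/(s² + ω²), so L{cos(t)} = s/(s² + 1). Then L{5·cos(t)} = 5·s/(s² + 1) = 5s/(s² + 1)

Final answer: 5s/(s² + 1)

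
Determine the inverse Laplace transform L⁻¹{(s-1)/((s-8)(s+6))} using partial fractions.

Using partial fractions, f(t) = (7e^(8t) + 7e^(-6t))/14

Final answer: (7e^(8t) + 7e^(-6t))/14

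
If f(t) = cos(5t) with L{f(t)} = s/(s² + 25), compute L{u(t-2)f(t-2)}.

Time shift theorem: L{u(t-a)f(t-a)} = e^(-as)F(s). Here a=2, F(s) = s/(s² + 25), so L{u(t-2)f(t-2)} = e^(-2s)·s/(s² + 25)

Final answer: e^(-2s)·s/(s² + 25)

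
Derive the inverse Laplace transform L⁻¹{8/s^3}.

L⁻¹{n!/s^(n+1)} = t^n with n=2. So L⁻¹{2/s^3} = t^2, and L⁻¹{8/s^3} = (8/2)·t^2 = 4·t^2

Final answer: 4·t^2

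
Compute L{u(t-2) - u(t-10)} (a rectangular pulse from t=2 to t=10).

L{u(t-a)} = e^(-as)/s. L{u(t-2) - u(t-10)} = (e^(-2s) - e^(-10s))/s

Final answer: (e^(-2s) - e^(-10s))/s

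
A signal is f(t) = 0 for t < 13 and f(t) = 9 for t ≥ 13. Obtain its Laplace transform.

f(t) = 9·u(t-13). L{u(t-13)} = e^(-13s)/s, so L{f(t)} = 9·e^(-13s)/s

Final answer: 9·e^(-13s)/s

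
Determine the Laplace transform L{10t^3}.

L{10t^3} = 10 · L{t^3} = 10 · 6/s^4 = 60/s^4

Final answer: 60/s^4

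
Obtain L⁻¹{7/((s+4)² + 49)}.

Form: b/((s-a)² + b²) → e^(at)sin(bt). With a=-4, b=7

Final answer: e^(-4t)·sin(7t)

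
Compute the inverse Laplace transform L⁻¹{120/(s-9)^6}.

L⁻¹{n!/(s-a)^(n+1)} = t^n·e^(at), so L⁻¹{120/(s-9)^6} = t^5·e^(9t)

Final answer: t^5·e^(9t)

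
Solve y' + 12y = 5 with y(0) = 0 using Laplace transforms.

sY + 12Y = 5/s. Y = 5/(s(s+12)). Partial fractions: Y = 5/12/s - 5/12/(s+12)

Final answer: y(t) = 5/12(1 - e^(-12t))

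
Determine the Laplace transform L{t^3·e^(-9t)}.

L{t^n·e^(at)} = n!/(s-a)^(n+1), so L{t^3·e^(-9t)} = 6/(s+9)^4

Final answer: 6/(s+9)^4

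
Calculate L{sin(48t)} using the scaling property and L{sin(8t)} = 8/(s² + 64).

Using L{f(at)} = (1/a)F(s/a) with a=6: L{sin(48t)} = (1/6) · 8/((s/6)² + 64) = (1/6) · 8·36/(s² + 2304) = 48/(s² + 2304)

Final answer: 48/(s² + 2304)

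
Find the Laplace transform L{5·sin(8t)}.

L{sin(ωt)} = ω/(s² + ω²), so L{sin(8t)} = 8/(s² + 64). Then L{5·sin(8t)} = 5·8/(s² + 64) = 40/(s² + 64)

Final answer: 40/(s² + 64)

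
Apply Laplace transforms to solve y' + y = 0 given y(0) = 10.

L{y'} + L{y} = 0. sY - 10 + Y = 0. Y(s+1) = 10. Y = 10/(s+1)

Final answer: y(t) = 10e^(-t)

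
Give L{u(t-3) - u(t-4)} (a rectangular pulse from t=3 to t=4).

L{u(t-a)} = e^(-as)/s. L{u(t-3) - u(t-4)} = (e^(-3s) - e^(-4s))/s

Final answer: (e^(-3s) - e^(-4s))/s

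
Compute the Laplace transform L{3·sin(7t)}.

L{sin(ωt)} = ω/(s² + ω²), so L{sin(7t)} = 7/(s² + 49). Then L{3·sin(7t)} = 3·7/(s² + 49) = 21/(s² + 49)

Final answer: 21/(s² + 49)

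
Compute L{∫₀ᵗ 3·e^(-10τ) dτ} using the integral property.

L{∫₀ᵗ f(τ)dτ} = F(s)/s with F(s) = 3/(s+10), so L{∫₀ᵗ 3·e^(-10τ) dτ} = 3/(s(s+10))

Final answer: 3/(s(s+10))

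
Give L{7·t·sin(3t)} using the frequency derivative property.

L{sin(3t)} = 3/(s² + 9). By L{t·f(t)} = -F'(s): -d/ds[3/(s² + 9)] = -(3)·(-2s)/(s² + 9)² = 6s/(s² + 9)². Then L{7·t·sin(3t)} = 7·6s/(s² + 9)² = 42s/(s² + 9)²

Final answer: 42s/(s² + 9)²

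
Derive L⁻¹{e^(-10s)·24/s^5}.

L⁻¹{24/s^5} = t^4. By the time shift theorem, L⁻¹{e^(-as)F(s)} = u(t-a)f(t-a) with a=10, so L⁻¹{e^(-10s)·24/s^5} = u(t-10)·(t-10)^4

Final answer: u(t-10)·(t-10)^4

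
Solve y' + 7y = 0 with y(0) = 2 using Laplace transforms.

L{y'} + 7L{y} = 0. sY - 2 + 7Y = 0. Y(s+7) = 2. Y = 2/(s+7)

Final answer: y(t) = 2e^(-7t)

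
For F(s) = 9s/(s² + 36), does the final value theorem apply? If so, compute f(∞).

The final value theorem requires all poles of sF(s) in the left half-plane. sF(s) = 9s²/(s² + 36) has poles at s = ±6i (imaginary axis). Theorem does NOT apply (oscillatory system).

Final answer: Not applicable (oscillatory)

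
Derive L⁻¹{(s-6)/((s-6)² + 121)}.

Using frequency shift: L⁻¹{(s-a)/((s-a)² + b²)} = e^(at)cos(bt). Here a=6, b=11

Final answer: e^(6t)·cos(11t)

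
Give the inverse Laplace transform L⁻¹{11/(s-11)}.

L⁻¹{1/(s-a)} = e^(at), so L⁻¹{1/(s-11)} = e^(11t), and L⁻¹{11/(s-11)} = 11·e^(11t)

Final answer: 11·e^(11t)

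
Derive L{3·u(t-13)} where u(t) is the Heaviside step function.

L{u(t-a)} = e^(-as)/s. Here a=13, so L{u(t-13)} = e^(-13s)/s, and L{3·u(t-13)} = 3·e^(-13s)/s

Final answer: 3·e^(-13s)/s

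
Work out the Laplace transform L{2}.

L{2} = 2 · L{1} = 2/s

Final answer: 2/s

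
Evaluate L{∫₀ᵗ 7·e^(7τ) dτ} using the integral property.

L{∫₀ᵗ f(τ)dτ} = F(s)/s with F(s) = 7/(s-7), so L{∫₀ᵗ 7·e^(7τ) dτ} = 7/(s(s-7))

Final answer: 7/(s(s-7))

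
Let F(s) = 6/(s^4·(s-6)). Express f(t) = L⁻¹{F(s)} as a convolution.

6/(s^4·(s-6)) = (6/s^4)·(1/(s-6)) = L{t^3}·L{e^(6t)}. So f(t) = t^3*e^(6t) = ∫₀ᵗ τ^3·e^(6(t-τ)) dτ

Final answer: ∫₀ᵗ τ^3·e^(6(t-τ)) dτ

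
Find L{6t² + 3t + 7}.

L{6t² + 3t + 7} = 6·2/s³ + 3/s² + 7/s = 12/s³ + 3/s² + 7/s

Final answer: 12/s³ + 3/s² + 7/s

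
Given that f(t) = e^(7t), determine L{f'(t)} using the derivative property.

f(0) = 1, F(s) = 1/(s-7). L{f'(t)} = s·F(s) - f(0) = s/(s-7) - 1 = (s - (s-7))/(s-7) = 7/(s-7)

Final answer: 7/(s-7)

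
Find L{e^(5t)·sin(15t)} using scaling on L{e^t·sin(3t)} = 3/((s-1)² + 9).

Scaling with a=5: L{e^(5t)·sin(15t)} = (1/5) · 3/((s/5-1)² + 9). Simplifying: 15/((s-5)² + 225)

Final answer: 15/((s-5)² + 225)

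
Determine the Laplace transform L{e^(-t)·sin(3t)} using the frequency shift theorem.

Frequency shift: L{e^(at)f(t)} = F(s-a). L{e^(-t)·sin(3t)} = 3/((s+1)² + 9)

Final answer: 3/((s+1)² + 9)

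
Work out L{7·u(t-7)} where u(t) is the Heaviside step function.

L{u(t-a)} = e^(-as)/s. Here a=7, so L{u(t-7)} = e^(-7s)/s, and L{7·u(t-7)} = 7·e^(-7s)/s

Final answer: 7·e^(-7s)/s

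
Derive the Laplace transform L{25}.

L{25} = 25 · L{1} = 25/s

Final answer: 25/s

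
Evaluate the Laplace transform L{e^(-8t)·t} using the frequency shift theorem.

L{e^(at)·t^n} = n!/(s-a)^(n+1), so L{e^(-8t)·t} = 1/(s+8)^2

Final answer: 1/(s+8)^2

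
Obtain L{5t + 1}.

L{5t + 1} = 5·L{t} + L{1} = 5/s² + 1/s

Final answer: 5/s² + 1/s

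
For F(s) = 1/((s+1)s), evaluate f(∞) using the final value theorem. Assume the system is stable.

f(∞) = lim_{s→0} sF(s) = lim_{s→0} 1/(s+1) = 1

Final answer: 1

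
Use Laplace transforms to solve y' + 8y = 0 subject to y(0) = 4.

L{y'} + 8L{y} = 0. sY - 4 + 8Y = 0. Y(s+8) = 4. Y = 4/(s+8)

Final answer: y(t) = 4e^(-8t)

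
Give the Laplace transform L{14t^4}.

L{14t^4} = 14 · L{t^4} = 14 · 24/s^5 = 336/s^5

Final answer: 336/s^5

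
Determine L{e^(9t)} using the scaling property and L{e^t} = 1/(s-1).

Using L{f(at)} = (1/a)F(s/a) with a=9 and f(t) = e^t: L{e^(9t)} = (1/9) · 1/((s/9)-1) = (1/9) · 9/(s-9) = 1/(s-9)

Final answer: 1/(s-9)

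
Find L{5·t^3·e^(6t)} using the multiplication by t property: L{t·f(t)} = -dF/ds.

Using L{t^n·e^(at)} = n!/(s-a)^(n+1), L{t^3·e^(6t)} = 6/(s-6)^4, so L{5·t^3·e^(6t)} = 5·6/(s-6)^4 = 30/(s-6)^4

Final answer: 30/(s-6)^4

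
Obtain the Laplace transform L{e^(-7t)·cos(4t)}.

L{e^(at)·cos(ωt)} = (s-a)/((s-a)² + ω²), so L{e^(-7t)·cos(4t)} = (s+7)/((s+7)² + 16)

Final answer: (s+7)/((s+7)² + 16)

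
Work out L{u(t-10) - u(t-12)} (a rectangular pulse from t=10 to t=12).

L{u(t-a)} = e^(-as)/s. L{u(t-10) - u(t-12)} = (e^(-10s) - e^(-12s))/s

Final answer: (e^(-10s) - e^(-12s))/s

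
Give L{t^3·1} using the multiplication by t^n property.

L{1} = 1/s. d^1/ds^1[1/s] = -1/s². d^2/ds^2[1/s] = 2/s^3. d^3/ds^3[1/s] = -6/s^4. So L{t^3} = (-1)^{3}·-6/s^4 = 6/s^4

Final answer: 6/s^4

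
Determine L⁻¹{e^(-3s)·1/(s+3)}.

L⁻¹{1/(s+3)} = e^(-3t). By the time shift theorem, L⁻¹{e^(-as)F(s)} = u(t-a)f(t-a) with a=3, so L⁻¹{e^(-3s)·1/(s+3)} = u(t-3)·e^(-3(t-3))

Final answer: u(t-3)·e^(-3(t-3))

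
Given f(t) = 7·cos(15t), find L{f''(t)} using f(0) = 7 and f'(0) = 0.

F(s) = 7s/(s² + 225). L{f''(t)} = s²F(s) - sf(0) - f'(0) = 7s³/(s² + 225) - 7s = (7s³ - 7s(s² + 225))/(s² + 225) = -1575s/(s² + 225)

Final answer: -1575s/(s² + 225)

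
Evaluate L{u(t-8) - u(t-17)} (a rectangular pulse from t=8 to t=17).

L{u(t-a)} = e^(-as)/s. L{u(t-8) - u(t-17)} = (e^(-8s) - e^(-17s))/s

Final answer: (e^(-8s) - e^(-17s))/s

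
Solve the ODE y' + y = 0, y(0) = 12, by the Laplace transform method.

L{y'} + L{y} = 0. sY - 12 + Y = 0. Y(s+1) = 12. Y = 12/(s+1)

Final answer: y(t) = 12e^(-t)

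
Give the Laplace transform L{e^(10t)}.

L{e^(at)} = 1/(s-a), so L{e^(10t)} = 1/(s-10)

Final answer: 1/(s-10)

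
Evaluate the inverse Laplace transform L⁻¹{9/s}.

L⁻¹{c/s} = c, so L⁻¹{9/s} = 9

Final answer: 9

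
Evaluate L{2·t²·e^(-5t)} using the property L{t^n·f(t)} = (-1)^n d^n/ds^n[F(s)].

L{e^(-5t)} = 1/(s+5). d/ds[1/(s+5)] = -1/(s+5)². d²/ds²[1/(s+5)] = 2/(s+5)³. So L{t²·e^(-5t)} = (-1)² · 2/(s+5)³ = 2/(s+5)³. Then L{2·t²·e^(-5t)} = 2·2/(s+5)³ = 4/(s+5)³

Final answer: 4/(s+5)³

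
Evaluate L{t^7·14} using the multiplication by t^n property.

L{14} = 14/s. d^1/ds^1[1/s] = -1/s². d^2/ds^2[1/s] = 2/s^3. d^3/ds^3[1/s] = -6/s^4. d^4/ds^4[1/s] = 24/s^5. d^5/ds^5[1/s] = -120/s^6. d^6/ds^6[1/s] = 720/s^7. d^7/ds^7[1/s] = -5040/s^8. So L{t^7} = (-1)^{7}·-5040/s^8 = 5040/s^8. Then L{t^7·14} = 14·5040/s^8 = 70560/s^8

Final answer: 70560/s^8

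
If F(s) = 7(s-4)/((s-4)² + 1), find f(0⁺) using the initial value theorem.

f(0⁺) = lim_{s→∞} sF(s) = lim_{s→∞} 7s(s-4)/((s-4)² + 1) = 7

Final answer: 7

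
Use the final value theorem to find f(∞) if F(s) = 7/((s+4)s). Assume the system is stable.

f(∞) = lim_{s→0} sF(s) = lim_{s→0} 7/(s+4) = 7/4

Final answer: 7/4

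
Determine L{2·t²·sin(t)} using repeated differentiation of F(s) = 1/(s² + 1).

F(s) = 1/(s² + 1). F'(s) = -2s/(s² + 1)². F''(s) = -2(1 - 3s²)/(s² + 1)³ = (6s² - 2)/(s² + 1)³. So L{t²·sin(t)} = (-1)² F''(s) = (6s² - 2)/(s² + 1)³. Then L{2·t²·sin(t)} = 2·(6s² - 2)/(s² + 1)³ = (12s² - 4)/(s² + 1)³

Final answer: (12s² - 4)/(s² + 1)³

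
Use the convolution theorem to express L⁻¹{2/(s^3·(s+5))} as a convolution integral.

2/(s^3·(s+5)) = (2/s^3)·(1/(s+5)) = L{t^2}·L{e^(-5t)}. So f(t) = t^2*e^(-5t) = ∫₀ᵗ τ^2·e^(-5(t-τ)) dτ

Final answer: ∫₀ᵗ τ^2·e^(-5(t-τ)) dτ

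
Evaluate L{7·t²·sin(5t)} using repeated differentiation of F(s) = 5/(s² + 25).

F(s) = 5/(s² + 25). F'(s) = -10s/(s² + 25)². F''(s) = -10(25 - 3s²)/(s² + 25)³ = (30s² - 250)/(s² + 25)³. So L{t²·sin(5t)} = (-1)² F''(s) = (30s² - 250)/(s² + 25)³. Then L{7·t²·sin(5t)} = 7·(30s² - 250)/(s² + 25)³ = (210s² - 1750)/(s² + 25)³

Final answer: (210s² - 1750)/(s² + 25)³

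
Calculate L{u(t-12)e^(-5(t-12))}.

u(t-a)f(t-a) with f(t)=e^(-5t). L{e^(-5t)} = 1/(s+5). By time shift: e^(-12s)/(s+5)

Final answer: e^(-12s)/(s+5)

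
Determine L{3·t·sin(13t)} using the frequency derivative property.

L{sin(13t)} = 13/(s² + 169). By L{t·f(t)} = -F'(s): -d/ds[13/(s² + 169)] = -(13)·(-2s)/(s² + 169)² = 26s/(s² + 169)². Then L{3·t·sin(13t)} = 3·26s/(s² + 169)² = 78s/(s² + 169)²

Final answer: 78s/(s² + 169)²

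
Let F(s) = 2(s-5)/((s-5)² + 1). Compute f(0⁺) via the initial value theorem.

f(0⁺) = lim_{s→∞} sF(s) = lim_{s→∞} 2s(s-5)/((s-5)² + 1) = 2

Final answer: 2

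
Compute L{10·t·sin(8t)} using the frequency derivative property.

L{sin(8t)} = 8/(s² + 64). By L{t·f(t)} = -F'(s): -d/ds[8/(s² + 64)] = -(8)·(-2s)/(s² + 64)² = 16s/(s² + 64)². Then L{10·t·sin(8t)} = 10·16s/(s² + 64)² = 160s/(s² + 64)²

Final answer: 160s/(s² + 64)²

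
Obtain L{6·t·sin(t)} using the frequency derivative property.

L{sin(t)} = 1/(s² + 1). By L{t·f(t)} = -F'(s): -d/ds[1/(s² + 1)] = -(1)·(-2s)/(s² + 1)² = 2s/(s² + 1)². Then L{6·t·sin(t)} = 6·2s/(s² + 1)² = 12s/(s² + 1)²

Final answer: 12s/(s² + 1)²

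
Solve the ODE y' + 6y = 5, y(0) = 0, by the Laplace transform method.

sY + 6Y = 5/s. Y = 5/(s(s+6)). Partial fractions: Y = 5/6/s - 5/6/(s+6)

Final answer: y(t) = 5/6(1 - e^(-6t))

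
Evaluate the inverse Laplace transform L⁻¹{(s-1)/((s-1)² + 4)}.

Using frequency shift, L⁻¹{(s-1)/((s-1)² + 4)} = e^t·cos(2t)

Final answer: e^t·cos(2t)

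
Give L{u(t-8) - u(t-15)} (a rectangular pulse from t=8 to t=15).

L{u(t-a)} = e^(-as)/s. L{u(t-8) - u(t-15)} = (e^(-8s) - e^(-15s))/s

Final answer: (e^(-8s) - e^(-15s))/s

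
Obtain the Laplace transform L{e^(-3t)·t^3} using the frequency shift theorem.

L{e^(at)·t^n} = n!/(s-a)^(n+1), so L{e^(-3t)·t^3} = 6/(s+3)^4

Final answer: 6/(s+3)^4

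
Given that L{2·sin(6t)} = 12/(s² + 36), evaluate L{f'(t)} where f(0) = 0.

L{f'(t)} = s·F(s) - f(0) = s·12/(s² + 36) - 0 = 12s/(s² + 36)

Final answer: 12s/(s² + 36)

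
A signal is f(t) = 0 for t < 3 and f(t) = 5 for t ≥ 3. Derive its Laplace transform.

f(t) = 5·u(t-3). L{u(t-3)} = e^(-3s)/s, so L{f(t)} = 5·e^(-3s)/s

Final answer: 5·e^(-3s)/s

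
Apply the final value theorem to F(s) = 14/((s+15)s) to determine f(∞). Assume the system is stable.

f(∞) = lim_{s→0} sF(s) = lim_{s→0} 14/(s+15) = 14/15

Final answer: 14/15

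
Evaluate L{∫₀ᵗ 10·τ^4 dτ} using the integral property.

L{∫₀ᵗ f(τ)dτ} = F(s)/s with f(t) = 10t^4. F(s) = 240/s^5, so L{∫₀ᵗ 10·τ^4 dτ} = (240/s^5)/s = 240/s^6. (Check: ∫₀ᵗ 10·τ^4 dτ = 10t^5/5.)

Final answer: 240/s^6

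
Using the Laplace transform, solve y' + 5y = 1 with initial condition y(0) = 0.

sY + 5Y = 1/s. Y = 1/(s(s+5)). Partial fractions: Y = 1/5/s - 1/5/(s+5)

Final answer: y(t) = 1/5(1 - e^(-5t))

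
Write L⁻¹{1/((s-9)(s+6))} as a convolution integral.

1/((s-9)(s+6)) = (1/(s-9))·(1/(s+6)) = L{e^(9t)}·L{e^(-6t)}. So f(t) = e^(9t)*e^(-6t) = ∫₀ᵗ e^(9τ)·e^(-6(t-τ)) dτ

Final answer: ∫₀ᵗ e^(9τ)·e^(-6(t-τ)) dτ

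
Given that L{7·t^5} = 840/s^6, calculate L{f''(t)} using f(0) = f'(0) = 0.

L{f''(t)} = s²F(s) - sf(0) - f'(0) = s²·840/s^6 - 0 - 0 = 840/s^4

Final answer: 840/s^4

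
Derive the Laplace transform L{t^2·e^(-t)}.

L{t^n·e^(at)} = n!/(s-a)^(n+1), so L{t^2·e^(-t)} = 2/(s+1)^3

Final answer: 2/(s+1)^3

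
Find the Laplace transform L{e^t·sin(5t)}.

L{e^(at)·sin(ωt)} = ω/((s-a)² + ω²), so L{e^t·sin(5t)} = 5/((s-1)² + 25)

Final answer: 5/((s-1)² + 25)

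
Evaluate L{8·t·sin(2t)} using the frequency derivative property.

L{sin(2t)} = 2/(s² + 4). By L{t·f(t)} = -F'(s): -d/ds[2/(s² + 4)] = -(2)·(-2s)/(s² + 4)² = 4s/(s² + 4)². Then L{8·t·sin(2t)} = 8·4s/(s² + 4)² = 32s/(s² + 4)²

Final answer: 32s/(s² + 4)²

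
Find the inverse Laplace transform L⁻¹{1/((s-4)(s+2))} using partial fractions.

Decompose: A/(s-4) + B/(s+2). A = 1/6, B = -1/6. f(t) = (e^(4t) - e^(-2t))/6

Final answer: (e^(4t) - e^(-2t))/6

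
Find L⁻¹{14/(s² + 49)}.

This is the form c·a/(s² + a²) with a = 7, c = 2. L⁻¹ = 2·sin(7t)

Final answer: 2·sin(7t)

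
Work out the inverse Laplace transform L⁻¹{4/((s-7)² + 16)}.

Using frequency shift, L⁻¹{4/((s-7)² + 16)} = e^(7t)·sin(4t)

Final answer: e^(7t)·sin(4t)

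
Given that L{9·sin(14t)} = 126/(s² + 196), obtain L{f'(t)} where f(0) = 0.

L{f'(t)} = s·F(s) - f(0) = s·126/(s² + 196) - 0 = 126s/(s² + 196)

Final answer: 126s/(s² + 196)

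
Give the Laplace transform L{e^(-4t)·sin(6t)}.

L{e^(at)·sin(ωt)} = ω/((s-a)² + ω²), so L{e^(-4t)·sin(6t)} = 6/((s+4)² + 36)

Final answer: 6/((s+4)² + 36)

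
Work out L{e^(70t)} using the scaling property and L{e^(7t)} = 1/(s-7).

Using L{f(at)} = (1/a)F(s/a) with a=10 and f(t) = e^(7t): L{e^(70t)} = (1/10) · 1/((s/10)-7) = (1/10) · 10/(s-70) = 1/(s-70)

Final answer: 1/(s-70)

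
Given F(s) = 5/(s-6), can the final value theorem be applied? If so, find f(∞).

sF(s) = 5s/(s-6) has a pole at s = 6 in the right half-plane. Theorem does NOT apply (unstable system; f(t) = 5·e^(6t) grows without bound).

Final answer: Not applicable (unstable)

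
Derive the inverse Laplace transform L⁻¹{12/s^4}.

L⁻¹{n!/s^(n+1)} = t^n with n=3. So L⁻¹{6/s^4} = t^3, and L⁻¹{12/s^4} = (12/6)·t^3 = 2·t^3

Final answer: 2·t^3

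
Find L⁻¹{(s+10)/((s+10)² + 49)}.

Using frequency shift: L⁻¹{(s-a)/((s-a)² + b²)} = e^(at)cos(bt). Here a=-10, b=7

Final answer: e^(-10t)·cos(7t)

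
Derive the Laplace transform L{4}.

L{4} = 4 · L{1} = 4/s

Final answer: 4/s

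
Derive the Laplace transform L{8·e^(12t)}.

L{e^(at)} = 1/(s-a), so L{e^(12t)} = 1/(s-12). Then L{8·e^(12t)} = 8/(s-12)

Final answer: 8/(s-12)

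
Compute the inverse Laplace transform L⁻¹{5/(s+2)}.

L⁻¹{1/(s-a)} = e^(at), so L⁻¹{1/(s+2)} = e^(-2t), and L⁻¹{5/(s+2)} = 5·e^(-2t)

Final answer: 5·e^(-2t)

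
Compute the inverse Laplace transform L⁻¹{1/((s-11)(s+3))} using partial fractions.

Decompose: A/(s-11) + B/(s+3). A = 1/14, B = -1/14. f(t) = (e^(11t) - e^(-3t))/14

Final answer: (e^(11t) - e^(-3t))/14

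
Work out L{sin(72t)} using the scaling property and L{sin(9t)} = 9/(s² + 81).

Using L{f(at)} = (1/a)F(s/a) with a=8: L{sin(72t)} = (1/8) · 9/((s/8)² + 81) = (1/8) · 9·64/(s² + 5184) = 72/(s² + 5184)

Final answer: 72/(s² + 5184)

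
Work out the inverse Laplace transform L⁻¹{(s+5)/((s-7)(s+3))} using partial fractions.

Using partial fractions, f(t) = (12e^(7t) - 2e^(-3t))/10

Final answer: (12e^(7t) - 2e^(-3t))/10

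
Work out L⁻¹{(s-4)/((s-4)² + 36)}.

Using frequency shift: L⁻¹{(s-a)/((s-a)² + b²)} = e^(at)cos(bt). Here a=4, b=6

Final answer: e^(4t)·cos(6t)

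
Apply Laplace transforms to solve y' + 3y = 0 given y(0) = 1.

L{y'} + 3L{y} = 0. sY - 1 + 3Y = 0. Y(s+3) = 1. Y = 1/(s+3)

Final answer: y(t) = e^(-3t)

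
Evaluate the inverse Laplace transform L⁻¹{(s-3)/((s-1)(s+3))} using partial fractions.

Using partial fractions, f(t) = (-2e^t + 6e^(-3t))/4

Final answer: (-2e^t + 6e^(-3t))/4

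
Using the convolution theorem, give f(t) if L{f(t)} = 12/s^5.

12/s^5 = (12/s)·(1/s^4) = L{12}·L{t^3/6}. By convolution, f(t) = 12*t^3/6 = ∫₀ᵗ 12·τ^3/6 dτ = 12·t^4/24

Final answer: 12·t^4/24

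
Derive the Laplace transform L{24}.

L{24} = 24 · L{1} = 24/s

Final answer: 24/s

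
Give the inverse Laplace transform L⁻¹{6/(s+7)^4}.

L⁻¹{n!/(s-a)^(n+1)} = t^n·e^(at), so L⁻¹{6/(s+7)^4} = t^3·e^(-7t)

Final answer: t^3·e^(-7t)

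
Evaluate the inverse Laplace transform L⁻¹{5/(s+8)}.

L⁻¹{1/(s-a)} = e^(at), so L⁻¹{1/(s+8)} = e^(-8t), and L⁻¹{5/(s+8)} = 5·e^(-8t)

Final answer: 5·e^(-8t)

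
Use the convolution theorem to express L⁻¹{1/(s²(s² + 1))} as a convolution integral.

1/(s²(s² + 1)) = (1/s²)·(1/(s² + 1)) = L{t}·L{sin(t)}. So f(t) = t*(sin(t)) = ∫₀ᵗ τ·sin((t-τ)) dτ

Final answer: ∫₀ᵗ τ·sin((t-τ)) dτ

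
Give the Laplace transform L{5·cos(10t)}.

L{cos(ωt)} = s/(s² + ω²), so L{cos(10t)} = s/(s² + 100). Then L{5·cos(10t)} = 5·s/(s² + 100) = 5s/(s² + 100)

Final answer: 5s/(s² + 100)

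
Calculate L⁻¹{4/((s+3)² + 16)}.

Form: b/((s-a)² + b²) → e^(at)sin(bt). With a=-3, b=4

Final answer: e^(-3t)·sin(4t)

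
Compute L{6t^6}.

L{t^n} = n!/s^(n+1). So L{6t^6} = 6·6!/s^7 = 4320/s^7

Final answer: 4320/s^7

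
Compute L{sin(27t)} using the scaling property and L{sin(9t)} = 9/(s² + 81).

Using L{f(at)} = (1/a)F(s/a) with a=3: L{sin(27t)} = (1/3) · 9/((s/3)² + 81) = (1/3) · 9·9/(s² + 729) = 27/(s² + 729)

Final answer: 27/(s² + 729)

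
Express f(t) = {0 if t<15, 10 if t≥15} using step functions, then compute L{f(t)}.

f(t) = 10·u(t-15). L{u(t-15)} = e^(-15s)/s, so L{f(t)} = 10·e^(-15s)/s

Final answer: 10·e^(-15s)/s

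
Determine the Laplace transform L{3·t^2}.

L{t^n} = n!/s^(n+1), so L{t^2} = 2/s^3. Then L{3·t^2} = 3·2/s^3 = 6/s^3

Final answer: 6/s^3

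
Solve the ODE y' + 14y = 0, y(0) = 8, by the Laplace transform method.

L{y'} + 14L{y} = 0. sY - 8 + 14Y = 0. Y(s+14) = 8. Y = 8/(s+14)

Final answer: y(t) = 8e^(-14t)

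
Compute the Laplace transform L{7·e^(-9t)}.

L{e^(at)} = 1/(s-a), so L{e^(-9t)} = 1/(s+9). Then L{7·e^(-9t)} = 7/(s+9)

Final answer: 7/(s+9)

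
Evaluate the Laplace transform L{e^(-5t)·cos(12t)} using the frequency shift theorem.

Frequency shift: L{e^(at)f(t)} = F(s-a). L{e^(-5t)·cos(12t)} = (s+5)/((s+5)² + 144)

Final answer: (s+5)/((s+5)² + 144)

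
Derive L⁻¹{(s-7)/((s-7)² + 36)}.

Using frequency shift: L⁻¹{(s-a)/((s-a)² + b²)} = e^(at)cos(bt). Here a=7, b=6

Final answer: e^(7t)·cos(6t)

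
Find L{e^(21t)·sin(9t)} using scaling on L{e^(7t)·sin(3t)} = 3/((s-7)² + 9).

Scaling with a=3: L{e^(21t)·sin(9t)} = (1/3) · 3/((s/3-7)² + 9). Simplifying: 9/((s-21)² + 81)

Final answer: 9/((s-21)² + 81)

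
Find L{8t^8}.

L{t^n} = n!/s^(n+1). So L{8t^8} = 8·8!/s^9 = 322560/s^9

Final answer: 322560/s^9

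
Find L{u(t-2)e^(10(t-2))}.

u(t-a)f(t-a) with f(t)=e^(10t). L{e^(10t)} = 1/(s-10). By time shift: e^(-2s)/(s-10)

Final answer: e^(-2s)/(s-10)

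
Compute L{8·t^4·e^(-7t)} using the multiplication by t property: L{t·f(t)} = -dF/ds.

Using L{t^n·e^(at)} = n!/(s-a)^(n+1), L{t^4·e^(-7t)} = 24/(s+7)^5, so L{8·t^4·e^(-7t)} = 8·24/(s+7)^5 = 192/(s+7)^5

Final answer: 192/(s+7)^5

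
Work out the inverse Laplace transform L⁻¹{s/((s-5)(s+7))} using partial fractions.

Using partial fractions, f(t) = (5e^(5t) + 7e^(-7t))/12

Final answer: (5e^(5t) + 7e^(-7t))/12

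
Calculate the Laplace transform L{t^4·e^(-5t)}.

L{t^n·e^(at)} = n!/(s-a)^(n+1), so L{t^4·e^(-5t)} = 24/(s+5)^5

Final answer: 24/(s+5)^5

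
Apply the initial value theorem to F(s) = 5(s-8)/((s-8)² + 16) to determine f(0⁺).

f(0⁺) = lim_{s→∞} sF(s) = lim_{s→∞} 5s(s-8)/((s-8)² + 16) = 5

Final answer: 5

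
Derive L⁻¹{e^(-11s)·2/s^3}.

L⁻¹{2/s^3} = t^2. By the time shift theorem, L⁻¹{e^(-as)F(s)} = u(t-a)f(t-a) with a=11, so L⁻¹{e^(-11s)·2/s^3} = u(t-11)·(t-11)^2

Final answer: u(t-11)·(t-11)^2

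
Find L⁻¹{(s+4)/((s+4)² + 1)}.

Using frequency shift: L⁻¹{(s-a)/((s-a)² + b²)} = e^(at)cos(bt). Here a=-4, b=1

Final answer: e^(-4t)·cos(t)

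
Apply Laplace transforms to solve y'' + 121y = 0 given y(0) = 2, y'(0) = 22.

L{y''} + 121L{y} = 0. s²Y - 2s - 22 + 121Y = 0. Y(s² + 121) = 2s + 22. Y = (2s + 22)/(s² + 121). Inverting: y(t) = 2cos(11t) + 2sin(11t)

Final answer: y(t) = 2cos(11t) + 2sin(11t)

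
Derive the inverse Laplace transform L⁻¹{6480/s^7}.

L⁻¹{n!/s^(n+1)} = t^n with n=6. So L⁻¹{720/s^7} = t^6, and L⁻¹{6480/s^7} = (6480/720)·t^6 = 9·t^6

Final answer: 9·t^6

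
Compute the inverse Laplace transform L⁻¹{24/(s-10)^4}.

L⁻¹{n!/(s-a)^(n+1)} = t^n·e^(at) with n=3, a=10. So L⁻¹{6/(s-10)^4} = t^3·e^(10t), and L⁻¹{24/(s-10)^4} = (24/6)·t^3·e^(10t) = 4·t^3·e^(10t)

Final answer: 4·t^3·e^(10t)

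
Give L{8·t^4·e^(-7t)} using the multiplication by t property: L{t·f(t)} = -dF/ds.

Using L{t^n·e^(at)} = n!/(s-a)^(n+1), L{t^4·e^(-7t)} = 24/(s+7)^5, so L{8·t^4·e^(-7t)} = 8·24/(s+7)^5 = 192/(s+7)^5

Final answer: 192/(s+7)^5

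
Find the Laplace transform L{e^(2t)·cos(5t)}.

L{e^(at)·cos(ωt)} = (s-a)/((s-a)² + ω²), so L{e^(2t)·cos(5t)} = (s-2)/((s-2)² + 25)

Final answer: (s-2)/((s-2)² + 25)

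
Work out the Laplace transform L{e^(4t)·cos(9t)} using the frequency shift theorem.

Frequency shift: L{e^(at)f(t)} = F(s-a). L{e^(4t)·cos(9t)} = (s-4)/((s-4)² + 81)

Final answer: (s-4)/((s-4)² + 81)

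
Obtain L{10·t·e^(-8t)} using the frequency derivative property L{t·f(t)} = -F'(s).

L{e^(-8t)} = 1/(s+8). By frequency derivative: L{t·e^(-8t)} = -d/ds[1/(s+8)] = -(-1)/(s+8)² = 1/(s+8)². Then L{10·t·e^(-8t)} = 10·1/(s+8)² = 10/(s+8)²

Final answer: 10/(s+8)²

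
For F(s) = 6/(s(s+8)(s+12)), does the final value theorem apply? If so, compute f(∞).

Poles of sF(s) = 6/((s+8)(s+12)) are at s = -8 and s = -12, both in the left half-plane. Theorem applies. f(∞) = lim_{s→0} sF(s) = 6/(8·12) = 1/16

Final answer: 1/16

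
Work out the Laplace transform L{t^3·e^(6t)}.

L{t^n·e^(at)} = n!/(s-a)^(n+1), so L{t^3·e^(6t)} = 6/(s-6)^4

Final answer: 6/(s-6)^4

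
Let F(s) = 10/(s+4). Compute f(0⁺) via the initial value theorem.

f(0⁺) = lim_{s→∞} s·10/(s+4) = lim_{s→∞} 10s/(s+4) = 10

Final answer: 10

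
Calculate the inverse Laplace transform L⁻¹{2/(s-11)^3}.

L⁻¹{n!/(s-a)^(n+1)} = t^n·e^(at), so L⁻¹{2/(s-11)^3} = t^2·e^(11t)

Final answer: t^2·e^(11t)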